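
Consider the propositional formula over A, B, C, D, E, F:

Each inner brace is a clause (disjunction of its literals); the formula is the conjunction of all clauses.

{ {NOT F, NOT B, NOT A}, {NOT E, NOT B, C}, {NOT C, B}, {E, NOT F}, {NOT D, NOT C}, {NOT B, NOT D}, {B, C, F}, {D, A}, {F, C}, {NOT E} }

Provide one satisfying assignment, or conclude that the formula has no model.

A=true, B=true, C=true, D=false, E=false, F=false

(NOT E) alone gives E = false.
(NOT F) alone gives F = false.
(C) alone gives C = true.
(B) alone gives B = true.
(NOT D) alone gives D = false.
(A) alone gives A = true.
Every clause now holds.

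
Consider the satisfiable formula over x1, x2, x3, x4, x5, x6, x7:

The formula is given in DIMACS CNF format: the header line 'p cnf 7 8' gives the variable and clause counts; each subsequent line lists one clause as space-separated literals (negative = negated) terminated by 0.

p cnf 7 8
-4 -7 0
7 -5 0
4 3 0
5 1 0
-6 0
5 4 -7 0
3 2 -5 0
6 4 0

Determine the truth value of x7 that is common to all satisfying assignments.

Suppose x7 = True.
Unit clause (¬x4) forces x4 = False.
Unit clause (x3) forces x3 = True.
Unit clause (¬x6) forces x6 = False.
Now (x6) is unsatisfied and unit — conflict.
So every satisfying assignment has x7 = False.

False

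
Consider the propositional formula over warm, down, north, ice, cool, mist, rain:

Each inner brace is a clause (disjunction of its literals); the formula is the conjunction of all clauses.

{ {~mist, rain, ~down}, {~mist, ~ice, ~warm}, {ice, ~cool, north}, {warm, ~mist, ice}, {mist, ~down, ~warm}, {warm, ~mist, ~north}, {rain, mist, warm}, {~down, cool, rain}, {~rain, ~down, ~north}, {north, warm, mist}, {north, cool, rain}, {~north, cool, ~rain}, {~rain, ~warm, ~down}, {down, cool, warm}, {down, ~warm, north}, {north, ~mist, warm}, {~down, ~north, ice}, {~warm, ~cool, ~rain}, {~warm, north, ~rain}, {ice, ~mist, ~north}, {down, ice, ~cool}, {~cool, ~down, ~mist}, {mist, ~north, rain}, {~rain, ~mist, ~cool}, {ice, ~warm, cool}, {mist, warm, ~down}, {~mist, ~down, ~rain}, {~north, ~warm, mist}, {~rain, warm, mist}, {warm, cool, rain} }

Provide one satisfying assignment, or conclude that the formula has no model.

UNSATISFIABLE

Branch on mist: set mist = 0.
Branch on down: set down = 0.
Branch on rain: set rain = 1.
(warm) alone gives warm = 1.
(north) alone gives north = 1.
That conflicts with the unit clause (~north).
So rain must be the other value — set rain = 0.
(warm) alone gives warm = 1.
(north) alone gives north = 1.
That conflicts with the unit clause (~north).
Either choice for rain ends in contradiction.
So down must be the other value — set down = 1.
(~warm) alone gives warm = 0.
That conflicts with the unit clause (warm).
Either choice for down ends in contradiction.
So mist must be the other value — set mist = 1.
Branch on rain: set rain = 1.
(~cool) alone gives cool = 0.
(~north) alone gives north = 0.
(warm) alone gives warm = 1.
That conflicts with the unit clause (~warm).
So rain must be the other value — set rain = 0.
(~down) alone gives down = 0.
Branch on ice: set ice = 0.
(warm) alone gives warm = 1.
(north) alone gives north = 1.
That conflicts with the unit clause (~north).
So ice must be the other value — set ice = 1.
(~warm) alone gives warm = 0.
(~north) alone gives north = 0.
That conflicts with the unit clause (north).
Either choice for ice ends in contradiction.
Either choice for rain ends in contradiction.
Either choice for mist ends in contradiction.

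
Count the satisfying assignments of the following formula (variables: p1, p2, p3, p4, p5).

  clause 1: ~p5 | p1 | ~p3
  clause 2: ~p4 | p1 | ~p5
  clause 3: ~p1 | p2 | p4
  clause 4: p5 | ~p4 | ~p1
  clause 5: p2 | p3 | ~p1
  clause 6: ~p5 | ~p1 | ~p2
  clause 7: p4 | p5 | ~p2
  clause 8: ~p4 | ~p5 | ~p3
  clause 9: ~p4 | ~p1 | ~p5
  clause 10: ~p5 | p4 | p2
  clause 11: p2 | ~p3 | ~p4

6

There are 2^5 = 32 truth assignments over (p1, p2, p3, p4, p5).
Split on p4. With p4 = 1, the clauses containing p4 are satisfied and ~p4 drops from the rest; 3 of the 2^4 = 16 assignments to the other variables satisfy what remains.
With p4 = 0, by the same count on the reduced clause set, 3 assignments work.
(One model: p1=F, p2=F, p3=F, p4=F, p5=F.)
Total: 3 + 3 = 6.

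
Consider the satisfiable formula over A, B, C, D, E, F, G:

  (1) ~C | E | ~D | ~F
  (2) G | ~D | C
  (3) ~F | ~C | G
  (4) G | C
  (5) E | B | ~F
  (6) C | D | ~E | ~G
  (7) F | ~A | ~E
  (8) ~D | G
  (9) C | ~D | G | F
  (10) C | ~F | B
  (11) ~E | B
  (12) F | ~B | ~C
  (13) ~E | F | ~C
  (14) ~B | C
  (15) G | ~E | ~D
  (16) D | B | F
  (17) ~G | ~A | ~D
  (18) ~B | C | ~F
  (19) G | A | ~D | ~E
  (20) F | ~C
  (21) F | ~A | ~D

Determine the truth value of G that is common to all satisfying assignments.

True

Suppose G = 0.
From the singleton clause (C), C = 1.
From the singleton clause (~F), F = 0.
Now (F) is unsatisfied and unit — conflict.
So every satisfying assignment has G = True.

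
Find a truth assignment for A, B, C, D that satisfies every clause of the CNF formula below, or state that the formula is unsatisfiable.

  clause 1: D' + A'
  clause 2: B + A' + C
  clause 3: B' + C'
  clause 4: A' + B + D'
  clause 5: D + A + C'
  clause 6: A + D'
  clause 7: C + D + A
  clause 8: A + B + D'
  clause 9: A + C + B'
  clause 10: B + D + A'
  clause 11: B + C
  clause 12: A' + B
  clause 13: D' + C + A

Branch on D: set D = 0.
Branch on B: set B = 1.
Unit clause (C') forces C = 0.
Unit clause (A) forces A = 1.
Every clause now holds.

A ↦ 1, B ↦ 1, C ↦ 0, D ↦ 0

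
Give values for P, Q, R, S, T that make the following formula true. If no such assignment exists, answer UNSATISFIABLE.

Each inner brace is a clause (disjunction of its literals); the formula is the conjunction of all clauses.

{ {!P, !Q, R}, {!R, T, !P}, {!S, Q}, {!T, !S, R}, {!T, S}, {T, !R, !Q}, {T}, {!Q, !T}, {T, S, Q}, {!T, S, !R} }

Unit clause (T) forces T = true.
Unit clause (S) forces S = true.
Unit clause (Q) forces Q = true.
But (!Q) is also a unit clause — contradiction.

UNSATISFIABLE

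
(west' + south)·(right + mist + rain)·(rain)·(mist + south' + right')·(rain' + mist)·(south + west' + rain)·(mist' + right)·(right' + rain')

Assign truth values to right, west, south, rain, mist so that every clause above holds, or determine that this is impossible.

The clause (rain) is unit, so rain = 1.
The clause (mist) is unit, so mist = 1.
The clause (right) is unit, so right = 1.
Now (right') is unsatisfied and unit — conflict.

UNSATISFIABLE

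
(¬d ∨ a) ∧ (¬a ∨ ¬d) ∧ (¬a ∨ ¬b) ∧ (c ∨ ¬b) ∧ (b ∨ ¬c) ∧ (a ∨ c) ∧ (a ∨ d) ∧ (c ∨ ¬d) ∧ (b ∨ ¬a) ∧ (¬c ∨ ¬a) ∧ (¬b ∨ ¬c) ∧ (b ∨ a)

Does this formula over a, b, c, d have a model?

Try d = False.
(a) alone gives a = True.
(¬b) alone gives b = False.
But (b) is also a unit clause — contradiction.
Undo d and try d = True.
(a) alone gives a = True.
But (¬a) is also a unit clause — contradiction.
Both values of d lead to a conflict.
No assignment satisfies every clause.

Unsatisfiable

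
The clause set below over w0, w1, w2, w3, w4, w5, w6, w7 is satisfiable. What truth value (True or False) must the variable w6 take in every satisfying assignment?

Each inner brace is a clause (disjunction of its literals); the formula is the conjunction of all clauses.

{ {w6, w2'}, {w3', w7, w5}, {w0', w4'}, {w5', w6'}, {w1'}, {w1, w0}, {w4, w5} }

Suppose w6 = 1.
The clause (w5') is unit, so w5 = 0.
The clause (w1') is unit, so w1 = 0.
The clause (w0) is unit, so w0 = 1.
The clause (w4') is unit, so w4 = 0.
Now (w4) is unsatisfied and unit — conflict.
So every satisfying assignment has w6 = False.

False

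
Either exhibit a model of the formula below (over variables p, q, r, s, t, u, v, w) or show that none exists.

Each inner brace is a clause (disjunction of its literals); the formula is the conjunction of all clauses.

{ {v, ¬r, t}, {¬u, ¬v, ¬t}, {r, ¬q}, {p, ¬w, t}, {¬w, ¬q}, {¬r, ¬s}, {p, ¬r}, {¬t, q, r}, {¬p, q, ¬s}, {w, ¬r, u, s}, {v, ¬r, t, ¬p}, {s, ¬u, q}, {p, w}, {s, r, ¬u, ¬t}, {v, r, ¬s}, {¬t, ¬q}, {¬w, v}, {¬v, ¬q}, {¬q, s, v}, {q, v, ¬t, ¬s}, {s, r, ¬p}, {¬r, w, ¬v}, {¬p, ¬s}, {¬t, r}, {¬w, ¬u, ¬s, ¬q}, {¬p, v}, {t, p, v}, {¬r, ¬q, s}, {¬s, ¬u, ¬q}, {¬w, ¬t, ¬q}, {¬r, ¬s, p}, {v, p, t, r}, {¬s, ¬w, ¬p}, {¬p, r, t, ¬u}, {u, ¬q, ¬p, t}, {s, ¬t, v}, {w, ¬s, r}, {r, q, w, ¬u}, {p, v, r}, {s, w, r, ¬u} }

p ↦ True; q ↦ False; r ↦ True; s ↦ False; t ↦ False; u ↦ False; v ↦ True; w ↦ True

Branch on r: set r = True.
Unit clause (¬s) forces s = False.
Unit clause (p) forces p = True.
Unit clause (v) forces v = True.
Unit clause (¬q) forces q = False.
Unit clause (¬u) forces u = False.
Unit clause (w) forces w = True.
Every clause is now satisfied; t is unconstrained.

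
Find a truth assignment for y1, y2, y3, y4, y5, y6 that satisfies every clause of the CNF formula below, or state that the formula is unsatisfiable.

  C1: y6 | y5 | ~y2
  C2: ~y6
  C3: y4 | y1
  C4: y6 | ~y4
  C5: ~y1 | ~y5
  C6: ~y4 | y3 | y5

The clause (~y6) is unit, so y6 = 0.
The clause (~y4) is unit, so y4 = 0.
The clause (y1) is unit, so y1 = 1.
The clause (~y5) is unit, so y5 = 0.
The clause (~y2) is unit, so y2 = 0.
Every clause is now satisfied; y3 is unconstrained.

y1=1,  y2=0,  y3=1,  y4=0,  y5=0,  y6=0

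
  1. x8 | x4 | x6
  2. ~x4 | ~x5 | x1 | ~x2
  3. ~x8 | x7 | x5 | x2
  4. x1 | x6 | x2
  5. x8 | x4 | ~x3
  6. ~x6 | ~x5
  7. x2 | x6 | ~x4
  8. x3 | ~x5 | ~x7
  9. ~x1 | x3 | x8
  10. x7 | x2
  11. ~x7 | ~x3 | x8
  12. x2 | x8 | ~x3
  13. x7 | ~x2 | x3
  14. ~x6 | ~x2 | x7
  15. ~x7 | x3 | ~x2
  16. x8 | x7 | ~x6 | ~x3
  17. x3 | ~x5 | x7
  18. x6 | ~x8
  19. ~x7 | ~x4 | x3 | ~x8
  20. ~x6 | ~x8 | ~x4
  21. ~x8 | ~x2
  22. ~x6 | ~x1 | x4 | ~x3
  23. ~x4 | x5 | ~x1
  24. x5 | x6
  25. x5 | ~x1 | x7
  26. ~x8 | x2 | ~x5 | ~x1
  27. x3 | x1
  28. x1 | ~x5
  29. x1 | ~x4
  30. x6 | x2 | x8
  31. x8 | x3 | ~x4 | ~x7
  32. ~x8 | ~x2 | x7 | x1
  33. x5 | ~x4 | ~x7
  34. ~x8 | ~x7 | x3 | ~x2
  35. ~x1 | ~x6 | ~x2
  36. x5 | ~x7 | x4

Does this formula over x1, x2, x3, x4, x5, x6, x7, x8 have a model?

Yes, satisfiable

Try x6 = 0.
From the singleton clause (~x8), x8 = 0.
From the singleton clause (x4), x4 = 1.
From the singleton clause (x2), x2 = 1.
From the singleton clause (x5), x5 = 1.
From the singleton clause (x1), x1 = 1.
From the singleton clause (x3), x3 = 1.
From the singleton clause (~x7), x7 = 0.
All clauses are satisfied.
A satisfying assignment: x1: 1; x2: 1; x3: 1; x4: 1; x5: 1; x6: 0; x7: 0; x8: 0.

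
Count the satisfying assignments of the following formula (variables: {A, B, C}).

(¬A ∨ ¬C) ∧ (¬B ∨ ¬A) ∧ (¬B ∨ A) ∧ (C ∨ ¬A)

2

There are 2^3 = 8 truth assignments over (A, B, C).
Split on A. With A = True, the clauses containing A are satisfied and ¬A drops from the rest; 0 of the 2^2 = 4 assignments to the other variables satisfy what remains.
With A = False, by the same count on the reduced clause set, 2 assignments work.
(One model: A=F, B=F, C=F.)
Total: 0 + 2 = 2.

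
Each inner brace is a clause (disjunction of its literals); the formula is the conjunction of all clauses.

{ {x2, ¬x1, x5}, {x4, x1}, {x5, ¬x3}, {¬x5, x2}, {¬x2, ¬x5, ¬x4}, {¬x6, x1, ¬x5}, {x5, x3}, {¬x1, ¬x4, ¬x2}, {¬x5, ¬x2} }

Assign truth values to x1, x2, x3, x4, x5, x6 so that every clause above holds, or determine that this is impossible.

UNSATISFIABLE

Suppose x4 = True.
Suppose x5 = True.
The clause (x2) is unit, so x2 = True.
But (¬x2) is also a unit clause — contradiction.
Undo x5 and try x5 = False.
The clause (¬x3) is unit, so x3 = False.
But (x3) is also a unit clause — contradiction.
Both values of x5 lead to a conflict.
Undo x4 and try x4 = False.
The clause (x1) is unit, so x1 = True.
Suppose x2 = True.
The clause (¬x5) is unit, so x5 = False.
The clause (¬x3) is unit, so x3 = False.
But (x3) is also a unit clause — contradiction.
Undo x2 and try x2 = False.
The clause (x5) is unit, so x5 = True.
But (¬x5) is also a unit clause — contradiction.
Both values of x2 lead to a conflict.
Both values of x4 lead to a conflict.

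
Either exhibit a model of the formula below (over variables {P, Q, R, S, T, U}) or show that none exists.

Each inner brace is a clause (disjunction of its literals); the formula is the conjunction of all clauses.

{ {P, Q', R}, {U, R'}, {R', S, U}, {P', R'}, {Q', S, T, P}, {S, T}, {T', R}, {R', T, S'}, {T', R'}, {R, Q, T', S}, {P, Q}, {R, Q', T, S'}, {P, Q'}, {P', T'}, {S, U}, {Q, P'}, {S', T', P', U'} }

Case U = 1:
Case P = 0:
Unit clause (Q) forces Q = 1.
But (Q') is also a unit clause — contradiction.
So P must be the other value — set P = 1.
Unit clause (R') forces R = 0.
Unit clause (T') forces T = 0.
Unit clause (S) forces S = 1.
Unit clause (Q') forces Q = 0.
But (Q) is also a unit clause — contradiction.
Either choice for P ends in contradiction.
So U must be the other value — set U = 0.
Unit clause (R') forces R = 0.
Unit clause (T') forces T = 0.
Unit clause (S) forces S = 1.
Unit clause (Q') forces Q = 0.
Unit clause (P) forces P = 1.
But (P') is also a unit clause — contradiction.
Either choice for U ends in contradiction.

UNSATISFIABLE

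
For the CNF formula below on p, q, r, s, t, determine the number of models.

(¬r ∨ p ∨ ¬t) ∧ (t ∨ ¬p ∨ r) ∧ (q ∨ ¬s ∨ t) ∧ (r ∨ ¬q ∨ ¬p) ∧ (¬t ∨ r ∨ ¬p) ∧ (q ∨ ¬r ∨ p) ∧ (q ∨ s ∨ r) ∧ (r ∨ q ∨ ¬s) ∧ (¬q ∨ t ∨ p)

There are 2^5 = 32 truth assignments over (p, q, r, s, t).
Split on t. With t = True, the clauses containing t are satisfied and ¬t drops from the rest; 6 of the 2^4 = 16 assignments to the other variables satisfy what remains.
With t = False, by the same count on the reduced clause set, 3 assignments work.
(One model: p=F, q=T, r=F, s=F, t=T.)
Total: 6 + 3 = 9.

9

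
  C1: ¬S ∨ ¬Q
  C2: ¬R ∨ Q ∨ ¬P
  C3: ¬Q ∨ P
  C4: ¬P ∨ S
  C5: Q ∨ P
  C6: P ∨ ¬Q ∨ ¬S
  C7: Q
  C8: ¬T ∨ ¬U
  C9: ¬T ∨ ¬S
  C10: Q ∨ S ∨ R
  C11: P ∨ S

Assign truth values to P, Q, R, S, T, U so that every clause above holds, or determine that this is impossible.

(Q) alone gives Q = True.
(¬S) alone gives S = False.
(P) alone gives P = True.
But (¬P) is also a unit clause — contradiction.

UNSATISFIABLE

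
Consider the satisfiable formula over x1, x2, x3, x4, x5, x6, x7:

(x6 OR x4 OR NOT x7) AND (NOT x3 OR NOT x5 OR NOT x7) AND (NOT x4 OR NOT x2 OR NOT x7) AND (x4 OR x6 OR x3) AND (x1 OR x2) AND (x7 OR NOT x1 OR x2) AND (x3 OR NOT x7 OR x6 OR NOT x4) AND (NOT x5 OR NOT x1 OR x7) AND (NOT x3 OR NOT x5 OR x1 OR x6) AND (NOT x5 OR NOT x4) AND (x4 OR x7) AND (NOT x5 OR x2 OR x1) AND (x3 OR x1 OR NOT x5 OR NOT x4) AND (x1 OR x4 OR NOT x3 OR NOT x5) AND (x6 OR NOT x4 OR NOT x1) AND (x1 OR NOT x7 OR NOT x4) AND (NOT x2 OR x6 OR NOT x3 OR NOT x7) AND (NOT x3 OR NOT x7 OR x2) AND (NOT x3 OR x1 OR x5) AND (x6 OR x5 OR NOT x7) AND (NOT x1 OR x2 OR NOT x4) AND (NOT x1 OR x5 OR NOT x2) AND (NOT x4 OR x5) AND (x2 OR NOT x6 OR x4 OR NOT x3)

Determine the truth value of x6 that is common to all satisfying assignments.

Suppose x6 = false.
Try x4 = true.
Unit clause (NOT x5) forces x5 = false.
That conflicts with the unit clause (x5).
So x4 must be the other value — set x4 = false.
Unit clause (NOT x7) forces x7 = false.
That conflicts with the unit clause (x7).
Both values of x4 lead to a conflict.
So every satisfying assignment has x6 = True.

True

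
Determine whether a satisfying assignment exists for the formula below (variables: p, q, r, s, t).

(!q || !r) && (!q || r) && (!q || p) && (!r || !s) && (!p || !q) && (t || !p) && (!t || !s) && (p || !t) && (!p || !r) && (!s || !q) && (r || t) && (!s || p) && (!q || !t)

Try q = false.
Try r = true.
From the singleton clause (!s), s = false.
From the singleton clause (!p), p = false.
From the singleton clause (!t), t = false.
Every clause now holds.
A satisfying assignment: p ↦ false, q ↦ false, r ↦ true, s ↦ false, t ↦ false.

Yes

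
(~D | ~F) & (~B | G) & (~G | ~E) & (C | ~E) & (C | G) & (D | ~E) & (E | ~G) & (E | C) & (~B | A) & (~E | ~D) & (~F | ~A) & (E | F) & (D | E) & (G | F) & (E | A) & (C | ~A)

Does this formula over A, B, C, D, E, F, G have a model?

No, unsatisfiable

Case D = 0:
From the singleton clause (~E), E = 0.
That conflicts with the unit clause (E).
That branch fails; take D = 1 instead.
From the singleton clause (~F), F = 0.
From the singleton clause (~E), E = 0.
That conflicts with the unit clause (E).
Both values of D lead to a conflict.
No assignment satisfies every clause.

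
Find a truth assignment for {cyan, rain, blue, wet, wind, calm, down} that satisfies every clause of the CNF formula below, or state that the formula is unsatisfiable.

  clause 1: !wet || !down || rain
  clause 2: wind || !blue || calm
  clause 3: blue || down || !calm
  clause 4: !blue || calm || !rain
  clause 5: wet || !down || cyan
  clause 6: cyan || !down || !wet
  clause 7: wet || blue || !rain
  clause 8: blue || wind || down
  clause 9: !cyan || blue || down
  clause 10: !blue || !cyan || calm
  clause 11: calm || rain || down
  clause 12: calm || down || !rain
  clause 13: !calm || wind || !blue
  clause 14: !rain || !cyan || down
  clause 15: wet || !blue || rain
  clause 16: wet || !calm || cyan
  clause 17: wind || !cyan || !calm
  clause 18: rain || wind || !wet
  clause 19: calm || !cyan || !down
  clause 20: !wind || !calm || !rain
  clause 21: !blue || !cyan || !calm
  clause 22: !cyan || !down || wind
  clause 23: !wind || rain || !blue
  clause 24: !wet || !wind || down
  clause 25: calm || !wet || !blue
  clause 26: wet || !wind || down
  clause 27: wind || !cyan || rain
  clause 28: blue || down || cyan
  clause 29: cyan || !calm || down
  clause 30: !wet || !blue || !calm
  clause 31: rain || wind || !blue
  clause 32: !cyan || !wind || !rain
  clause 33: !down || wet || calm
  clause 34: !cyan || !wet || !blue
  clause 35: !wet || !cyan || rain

Try wet = false.
Try down = true.
Unit clause (cyan) forces cyan = true.
Unit clause (calm) forces calm = true.
Unit clause (wind) forces wind = true.
Unit clause (!rain) forces rain = false.
Unit clause (!blue) forces blue = false.
Every clause now holds.

cyan ↦ true,  rain ↦ false,  blue ↦ false,  wet ↦ false,  wind ↦ true,  calm ↦ true,  down ↦ true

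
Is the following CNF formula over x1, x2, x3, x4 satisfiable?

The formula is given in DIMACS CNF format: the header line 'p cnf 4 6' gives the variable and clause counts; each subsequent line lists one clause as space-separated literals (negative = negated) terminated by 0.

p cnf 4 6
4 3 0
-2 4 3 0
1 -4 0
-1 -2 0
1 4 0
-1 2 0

Unsatisfiable

Suppose x4 = True.
From the singleton clause (x1), x1 = True.
From the singleton clause (¬x2), x2 = False.
But (x2) is also a unit clause — contradiction.
So x4 must be the other value — set x4 = False.
From the singleton clause (x3), x3 = True.
From the singleton clause (x1), x1 = True.
From the singleton clause (¬x2), x2 = False.
But (x2) is also a unit clause — contradiction.
Neither x4 = True nor x4 = False works.
No assignment satisfies every clause.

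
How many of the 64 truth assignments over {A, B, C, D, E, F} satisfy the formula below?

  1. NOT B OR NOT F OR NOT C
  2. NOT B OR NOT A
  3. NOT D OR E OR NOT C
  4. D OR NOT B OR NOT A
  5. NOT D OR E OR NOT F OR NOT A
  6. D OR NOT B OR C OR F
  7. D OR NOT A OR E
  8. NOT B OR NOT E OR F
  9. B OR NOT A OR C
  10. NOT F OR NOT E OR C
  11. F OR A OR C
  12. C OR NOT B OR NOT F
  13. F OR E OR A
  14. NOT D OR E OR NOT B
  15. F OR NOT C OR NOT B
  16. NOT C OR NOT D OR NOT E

7

There are 2^6 = 64 truth assignments over (A, B, C, D, E, F).
Split on E. With E = true, the clauses containing E are satisfied and NOT E drops from the rest; 4 of the 2^5 = 32 assignments to the other variables satisfy what remains.
With E = false, by the same count on the reduced clause set, 3 assignments work.
(One model: A=F, B=F, C=F, D=F, E=F, F=T.)
Total: 4 + 3 = 7.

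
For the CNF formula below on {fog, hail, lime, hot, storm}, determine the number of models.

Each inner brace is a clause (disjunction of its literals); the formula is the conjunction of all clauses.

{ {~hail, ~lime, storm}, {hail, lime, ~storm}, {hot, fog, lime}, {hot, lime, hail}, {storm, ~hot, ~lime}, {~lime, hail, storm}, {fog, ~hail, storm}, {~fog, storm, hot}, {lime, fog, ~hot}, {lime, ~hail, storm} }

There are 2^5 = 32 truth assignments over (fog, hail, lime, hot, storm).
Split on storm. With storm = 1, the clauses containing storm are satisfied and ~storm drops from the rest; 10 of the 2^4 = 16 assignments to the other variables satisfy what remains.
With storm = 0, by the same count on the reduced clause set, 1 assignment works.
Total: 10 + 1 = 11.

11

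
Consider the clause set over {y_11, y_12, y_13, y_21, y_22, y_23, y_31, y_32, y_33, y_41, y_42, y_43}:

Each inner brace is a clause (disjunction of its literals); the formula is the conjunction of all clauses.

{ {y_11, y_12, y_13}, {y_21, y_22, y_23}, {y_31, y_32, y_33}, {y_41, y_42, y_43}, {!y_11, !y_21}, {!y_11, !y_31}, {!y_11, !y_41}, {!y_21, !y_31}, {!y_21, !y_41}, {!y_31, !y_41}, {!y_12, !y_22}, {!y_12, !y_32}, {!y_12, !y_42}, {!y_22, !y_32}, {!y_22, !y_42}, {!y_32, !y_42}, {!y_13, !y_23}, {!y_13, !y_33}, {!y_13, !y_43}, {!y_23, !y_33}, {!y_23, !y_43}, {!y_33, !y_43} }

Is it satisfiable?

Case y_11 = false:
Case y_12 = true:
Unit clause (!y_22) forces y_22 = false.
Unit clause (!y_32) forces y_32 = false.
Unit clause (!y_42) forces y_42 = false.
Case y_21 = true:
Unit clause (!y_31) forces y_31 = false.
Unit clause (y_33) forces y_33 = true.
Unit clause (!y_41) forces y_41 = false.
Unit clause (y_43) forces y_43 = true.
That conflicts with the unit clause (!y_43).
Backtrack on y_21: now try y_21 = false.
Unit clause (y_23) forces y_23 = true.
Unit clause (!y_13) forces y_13 = false.
Unit clause (!y_33) forces y_33 = false.
Unit clause (y_31) forces y_31 = true.
Unit clause (!y_41) forces y_41 = false.
Unit clause (y_43) forces y_43 = true.
That conflicts with the unit clause (!y_43).
Neither y_21 = true nor y_21 = false works.
Backtrack on y_12: now try y_12 = false.
Unit clause (y_13) forces y_13 = true.
Unit clause (!y_23) forces y_23 = false.
Unit clause (!y_33) forces y_33 = false.
Unit clause (!y_43) forces y_43 = false.
Case y_21 = true:
Unit clause (!y_31) forces y_31 = false.
Unit clause (y_32) forces y_32 = true.
Unit clause (!y_41) forces y_41 = false.
Unit clause (y_42) forces y_42 = true.
That conflicts with the unit clause (!y_42).
Backtrack on y_21: now try y_21 = false.
Unit clause (y_22) forces y_22 = true.
Unit clause (!y_32) forces y_32 = false.
Unit clause (y_31) forces y_31 = true.
Unit clause (!y_41) forces y_41 = false.
Unit clause (y_42) forces y_42 = true.
That conflicts with the unit clause (!y_42).
Neither y_21 = true nor y_21 = false works.
Neither y_12 = true nor y_12 = false works.
Backtrack on y_11: now try y_11 = true.
Unit clause (!y_21) forces y_21 = false.
Unit clause (!y_31) forces y_31 = false.
Unit clause (!y_41) forces y_41 = false.
Case y_22 = true:
Unit clause (!y_12) forces y_12 = false.
Unit clause (!y_32) forces y_32 = false.
Unit clause (y_33) forces y_33 = true.
Unit clause (!y_42) forces y_42 = false.
Unit clause (y_43) forces y_43 = true.
That conflicts with the unit clause (!y_43).
Backtrack on y_22: now try y_22 = false.
Unit clause (y_23) forces y_23 = true.
Unit clause (!y_13) forces y_13 = false.
Unit clause (!y_33) forces y_33 = false.
Unit clause (y_32) forces y_32 = true.
Unit clause (!y_12) forces y_12 = false.
Unit clause (!y_42) forces y_42 = false.
Unit clause (y_43) forces y_43 = true.
That conflicts with the unit clause (!y_43).
Neither y_22 = true nor y_22 = false works.
Neither y_11 = true nor y_11 = false works.
No assignment satisfies every clause.

No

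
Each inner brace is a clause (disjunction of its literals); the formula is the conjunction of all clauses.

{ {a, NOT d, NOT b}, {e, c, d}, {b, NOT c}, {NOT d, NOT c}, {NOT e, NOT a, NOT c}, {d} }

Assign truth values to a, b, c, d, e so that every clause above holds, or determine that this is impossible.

(d) alone gives d = true.
(NOT c) alone gives c = false.
Case a = true:
All clauses hold; b, e can take either value.

a=true, b=true, c=false, d=true, e=true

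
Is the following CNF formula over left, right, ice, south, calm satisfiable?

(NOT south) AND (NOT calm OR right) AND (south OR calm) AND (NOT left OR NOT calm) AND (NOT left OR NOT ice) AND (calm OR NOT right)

Satisfiable

(NOT south) alone gives south = false.
(calm) alone gives calm = true.
(right) alone gives right = true.
(NOT left) alone gives left = false.
All clauses hold; ice can take either value.
A satisfying assignment: left=false, right=true, ice=true, south=false, calm=true.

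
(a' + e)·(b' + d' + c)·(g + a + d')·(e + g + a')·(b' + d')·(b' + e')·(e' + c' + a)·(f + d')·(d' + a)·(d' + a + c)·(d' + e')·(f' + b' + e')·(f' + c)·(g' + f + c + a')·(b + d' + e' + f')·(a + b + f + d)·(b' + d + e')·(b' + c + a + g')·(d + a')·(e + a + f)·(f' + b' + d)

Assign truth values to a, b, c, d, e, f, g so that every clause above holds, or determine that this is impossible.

a: 0, b: 0, c: 1, d: 0, e: 0, f: 1, g: 0

Branch on a: set a = 0.
From the singleton clause (d'), d = 0.
Branch on b: set b = 0.
From the singleton clause (f), f = 1.
From the singleton clause (c), c = 1.
From the singleton clause (e'), e = 0.
Every clause is now satisfied; g is unconstrained.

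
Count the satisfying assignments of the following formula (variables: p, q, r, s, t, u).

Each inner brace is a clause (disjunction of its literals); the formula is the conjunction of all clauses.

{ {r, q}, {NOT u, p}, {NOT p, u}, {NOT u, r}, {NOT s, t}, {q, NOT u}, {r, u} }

There are 2^6 = 64 truth assignments over (p, q, r, s, t, u).
Split on s. With s = true, the clauses containing s are satisfied and NOT s drops from the rest; 3 of the 2^5 = 32 assignments to the other variables satisfy what remains.
With s = false, by the same count on the reduced clause set, 6 assignments work.
(One model: p=F, q=F, r=T, s=F, t=F, u=F.)
Total: 3 + 6 = 9.

9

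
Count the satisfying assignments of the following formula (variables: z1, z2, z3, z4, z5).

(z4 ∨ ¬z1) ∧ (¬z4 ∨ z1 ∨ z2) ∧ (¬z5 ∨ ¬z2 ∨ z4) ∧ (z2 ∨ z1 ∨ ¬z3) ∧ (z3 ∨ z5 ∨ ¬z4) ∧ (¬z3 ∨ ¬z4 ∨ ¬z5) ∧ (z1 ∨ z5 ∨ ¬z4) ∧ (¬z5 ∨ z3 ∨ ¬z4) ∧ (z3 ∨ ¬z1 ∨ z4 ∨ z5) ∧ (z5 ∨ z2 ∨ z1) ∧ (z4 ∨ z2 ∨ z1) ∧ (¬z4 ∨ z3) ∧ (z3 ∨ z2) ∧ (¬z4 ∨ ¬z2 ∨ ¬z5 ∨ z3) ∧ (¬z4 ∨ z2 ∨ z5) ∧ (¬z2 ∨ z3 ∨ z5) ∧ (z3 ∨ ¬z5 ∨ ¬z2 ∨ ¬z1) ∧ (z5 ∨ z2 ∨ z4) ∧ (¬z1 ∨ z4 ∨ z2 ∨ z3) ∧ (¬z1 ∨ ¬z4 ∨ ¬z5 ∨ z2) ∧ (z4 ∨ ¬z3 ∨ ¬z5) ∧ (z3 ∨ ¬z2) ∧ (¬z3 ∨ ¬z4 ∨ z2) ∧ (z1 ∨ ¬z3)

1

There are 2^5 = 32 truth assignments over (z1, z2, z3, z4, z5).
Split on z3. With z3 = True, the clauses containing z3 are satisfied and ¬z3 drops from the rest; 1 of the 2^4 = 16 assignments to the other variables satisfy what remains.
With z3 = False, by the same count on the reduced clause set, 0 assignments work.
(One model: z1=T, z2=T, z3=T, z4=T, z5=F.)
Total: 1 + 0 = 1.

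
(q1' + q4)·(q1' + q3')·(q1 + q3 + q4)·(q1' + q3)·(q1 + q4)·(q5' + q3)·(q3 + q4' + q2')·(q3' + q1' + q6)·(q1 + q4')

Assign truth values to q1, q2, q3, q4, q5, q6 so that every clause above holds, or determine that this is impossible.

Branch on q1: set q1 = 0.
Unit clause (q4) forces q4 = 1.
That conflicts with the unit clause (q4').
Backtrack on q1: now try q1 = 1.
Unit clause (q4) forces q4 = 1.
Unit clause (q3') forces q3 = 0.
That conflicts with the unit clause (q3).
Either choice for q1 ends in contradiction.

UNSATISFIABLE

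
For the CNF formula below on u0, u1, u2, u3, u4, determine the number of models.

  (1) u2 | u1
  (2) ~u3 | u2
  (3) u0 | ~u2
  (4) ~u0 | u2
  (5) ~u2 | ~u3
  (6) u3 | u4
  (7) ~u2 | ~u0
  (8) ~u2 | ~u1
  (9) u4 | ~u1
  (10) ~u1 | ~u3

1

There are 2^5 = 32 truth assignments over (u0, u1, u2, u3, u4).
Split on u0. With u0 = 1, the clauses containing u0 are satisfied and ~u0 drops from the rest; 0 of the 2^4 = 16 assignments to the other variables satisfy what remains.
With u0 = 0, by the same count on the reduced clause set, 1 assignment works.
Total: 0 + 1 = 1.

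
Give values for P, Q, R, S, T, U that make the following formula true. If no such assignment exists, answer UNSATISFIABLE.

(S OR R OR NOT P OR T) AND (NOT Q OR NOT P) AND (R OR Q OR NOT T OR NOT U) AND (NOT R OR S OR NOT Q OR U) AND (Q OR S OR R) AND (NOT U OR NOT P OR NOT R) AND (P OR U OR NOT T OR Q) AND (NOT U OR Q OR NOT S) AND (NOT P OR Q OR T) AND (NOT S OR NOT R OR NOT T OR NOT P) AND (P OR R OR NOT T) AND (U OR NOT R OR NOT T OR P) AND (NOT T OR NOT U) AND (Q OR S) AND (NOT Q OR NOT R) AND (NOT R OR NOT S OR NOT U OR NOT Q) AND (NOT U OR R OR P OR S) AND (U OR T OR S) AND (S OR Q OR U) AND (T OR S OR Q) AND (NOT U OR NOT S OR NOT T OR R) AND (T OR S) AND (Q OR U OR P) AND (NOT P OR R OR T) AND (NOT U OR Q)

Suppose Q = true.
Unit clause (NOT P) forces P = false.
Unit clause (NOT R) forces R = false.
Unit clause (NOT T) forces T = false.
Unit clause (S) forces S = true.
No clause remains; U is free.

P=false,  Q=true,  R=false,  S=true,  T=false,  U=false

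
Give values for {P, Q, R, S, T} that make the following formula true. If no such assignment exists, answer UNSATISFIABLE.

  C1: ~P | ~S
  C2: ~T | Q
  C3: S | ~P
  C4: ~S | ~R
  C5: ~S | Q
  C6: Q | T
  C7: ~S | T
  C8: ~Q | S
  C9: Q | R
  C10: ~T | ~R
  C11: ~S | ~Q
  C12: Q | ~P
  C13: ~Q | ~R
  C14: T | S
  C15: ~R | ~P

Suppose P = 0.
Suppose T = 0.
(Q) alone gives Q = 1.
(~S) alone gives S = 0.
That conflicts with the unit clause (S).
Undo T and try T = 1.
(Q) alone gives Q = 1.
(S) alone gives S = 1.
That conflicts with the unit clause (~S).
Neither T = 1 nor T = 0 works.
Undo P and try P = 1.
(~S) alone gives S = 0.
That conflicts with the unit clause (S).
Neither P = 1 nor P = 0 works.

UNSATISFIABLE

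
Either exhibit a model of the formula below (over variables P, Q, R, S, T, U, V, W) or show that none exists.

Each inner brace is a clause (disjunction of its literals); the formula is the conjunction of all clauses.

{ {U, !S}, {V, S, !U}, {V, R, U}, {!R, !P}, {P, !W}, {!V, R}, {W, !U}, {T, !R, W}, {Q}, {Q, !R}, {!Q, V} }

P ↦ false; Q ↦ true; R ↦ true; S ↦ false; T ↦ true; U ↦ false; V ↦ true; W ↦ false

From the singleton clause (Q), Q = true.
From the singleton clause (V), V = true.
From the singleton clause (R), R = true.
From the singleton clause (!P), P = false.
From the singleton clause (!W), W = false.
From the singleton clause (!U), U = false.
From the singleton clause (!S), S = false.
From the singleton clause (T), T = true.
This assignment satisfies each clause.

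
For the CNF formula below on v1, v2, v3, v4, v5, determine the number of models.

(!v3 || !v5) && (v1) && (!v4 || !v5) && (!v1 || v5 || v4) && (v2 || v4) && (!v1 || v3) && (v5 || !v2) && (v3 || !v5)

There are 2^5 = 32 truth assignments over (v1, v2, v3, v4, v5).
Split on v1. With v1 = true, the clauses containing v1 are satisfied and !v1 drops from the rest; 1 of the 2^4 = 16 assignments to the other variables satisfy what remains.
With v1 = false, by the same count on the reduced clause set, 0 assignments work.
(One model: v1=T, v2=F, v3=T, v4=T, v5=F.)
Total: 1 + 0 = 1.

1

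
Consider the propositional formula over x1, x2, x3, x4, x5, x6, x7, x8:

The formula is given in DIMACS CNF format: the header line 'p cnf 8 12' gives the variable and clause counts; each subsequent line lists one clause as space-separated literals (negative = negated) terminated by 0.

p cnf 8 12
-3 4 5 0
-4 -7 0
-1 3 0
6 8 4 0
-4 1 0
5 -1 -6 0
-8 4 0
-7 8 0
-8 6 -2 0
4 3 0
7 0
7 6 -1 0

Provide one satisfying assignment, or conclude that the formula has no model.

Unit clause (x7) forces x7 = True.
Unit clause (¬x4) forces x4 = False.
Unit clause (¬x8) forces x8 = False.
But (x8) is also a unit clause — contradiction.

UNSATISFIABLE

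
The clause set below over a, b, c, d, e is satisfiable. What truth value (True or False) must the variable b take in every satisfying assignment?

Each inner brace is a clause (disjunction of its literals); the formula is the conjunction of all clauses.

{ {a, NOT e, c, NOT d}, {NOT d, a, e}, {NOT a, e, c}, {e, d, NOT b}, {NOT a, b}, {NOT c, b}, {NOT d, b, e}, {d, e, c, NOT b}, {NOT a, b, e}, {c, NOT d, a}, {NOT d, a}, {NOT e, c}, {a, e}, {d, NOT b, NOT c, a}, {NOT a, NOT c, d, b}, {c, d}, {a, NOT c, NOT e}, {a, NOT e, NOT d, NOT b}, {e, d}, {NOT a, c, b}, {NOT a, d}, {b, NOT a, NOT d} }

Suppose b = false.
From the singleton clause (NOT a), a = false.
From the singleton clause (NOT c), c = false.
From the singleton clause (NOT d), d = false.
But (d) is also a unit clause — contradiction.
So every satisfying assignment has b = True.

True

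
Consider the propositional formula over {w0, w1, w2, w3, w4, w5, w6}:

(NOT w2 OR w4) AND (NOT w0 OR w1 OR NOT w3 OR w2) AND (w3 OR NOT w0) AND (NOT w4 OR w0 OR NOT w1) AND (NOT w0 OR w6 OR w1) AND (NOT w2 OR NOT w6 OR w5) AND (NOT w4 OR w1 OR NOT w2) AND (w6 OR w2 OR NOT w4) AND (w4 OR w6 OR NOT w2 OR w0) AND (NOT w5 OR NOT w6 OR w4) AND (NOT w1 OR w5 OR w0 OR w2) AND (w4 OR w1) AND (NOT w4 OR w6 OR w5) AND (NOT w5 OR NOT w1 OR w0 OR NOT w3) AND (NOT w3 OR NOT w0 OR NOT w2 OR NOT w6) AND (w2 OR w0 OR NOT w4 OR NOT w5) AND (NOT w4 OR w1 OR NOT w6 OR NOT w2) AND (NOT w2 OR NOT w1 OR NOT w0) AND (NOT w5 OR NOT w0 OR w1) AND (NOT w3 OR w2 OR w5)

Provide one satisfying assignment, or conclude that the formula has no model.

Case w2 = false:
Case w3 = false:
From the singleton clause (NOT w0), w0 = false.
Case w4 = false:
From the singleton clause (w1), w1 = true.
From the singleton clause (w5), w5 = true.
From the singleton clause (NOT w6), w6 = false.
Every clause now holds.

w0: false, w1: true, w2: false, w3: false, w4: false, w5: true, w6: false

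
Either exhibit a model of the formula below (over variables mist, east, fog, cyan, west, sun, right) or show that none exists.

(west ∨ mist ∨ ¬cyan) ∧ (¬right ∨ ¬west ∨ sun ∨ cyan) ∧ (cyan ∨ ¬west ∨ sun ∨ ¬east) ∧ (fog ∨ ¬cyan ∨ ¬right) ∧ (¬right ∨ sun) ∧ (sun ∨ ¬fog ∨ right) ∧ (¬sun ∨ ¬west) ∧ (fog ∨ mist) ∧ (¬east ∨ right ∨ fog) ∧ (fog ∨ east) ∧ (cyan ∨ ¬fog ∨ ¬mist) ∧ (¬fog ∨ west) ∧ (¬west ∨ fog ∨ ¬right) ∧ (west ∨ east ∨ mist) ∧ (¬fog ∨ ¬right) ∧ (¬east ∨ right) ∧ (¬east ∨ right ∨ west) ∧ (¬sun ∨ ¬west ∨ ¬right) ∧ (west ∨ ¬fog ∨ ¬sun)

Suppose right = True.
(sun) alone gives sun = True.
(¬west) alone gives west = False.
(¬fog) alone gives fog = False.
(¬cyan) alone gives cyan = False.
(mist) alone gives mist = True.
(east) alone gives east = True.
This assignment satisfies each clause.

mist=True; east=True; fog=False; cyan=False; west=False; sun=True; right=True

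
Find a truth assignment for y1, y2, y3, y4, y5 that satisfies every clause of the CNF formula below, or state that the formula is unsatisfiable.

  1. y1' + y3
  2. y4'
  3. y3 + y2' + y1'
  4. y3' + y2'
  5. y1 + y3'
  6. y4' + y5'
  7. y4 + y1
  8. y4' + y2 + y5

The clause (y4') is unit, so y4 = 0.
The clause (y1) is unit, so y1 = 1.
The clause (y3) is unit, so y3 = 1.
The clause (y2') is unit, so y2 = 0.
No clause remains; y5 is free.

y1: 1, y2: 0, y3: 1, y4: 0, y5: 1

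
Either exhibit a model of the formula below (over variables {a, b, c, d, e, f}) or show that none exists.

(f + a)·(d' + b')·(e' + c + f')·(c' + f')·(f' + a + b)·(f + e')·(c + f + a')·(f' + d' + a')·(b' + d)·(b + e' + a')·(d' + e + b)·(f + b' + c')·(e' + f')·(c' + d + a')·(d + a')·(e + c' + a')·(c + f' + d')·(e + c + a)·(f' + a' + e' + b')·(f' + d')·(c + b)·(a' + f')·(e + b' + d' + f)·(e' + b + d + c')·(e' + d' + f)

Suppose f = 1.
From the singleton clause (c'), c = 0.
From the singleton clause (e'), e = 0.
From the singleton clause (d'), d = 0.
From the singleton clause (b'), b = 0.
But (b) is also a unit clause — contradiction.
That branch fails; take f = 0 instead.
From the singleton clause (a), a = 1.
From the singleton clause (e'), e = 0.
From the singleton clause (c), c = 1.
But (c') is also a unit clause — contradiction.
Either choice for f ends in contradiction.

UNSATISFIABLE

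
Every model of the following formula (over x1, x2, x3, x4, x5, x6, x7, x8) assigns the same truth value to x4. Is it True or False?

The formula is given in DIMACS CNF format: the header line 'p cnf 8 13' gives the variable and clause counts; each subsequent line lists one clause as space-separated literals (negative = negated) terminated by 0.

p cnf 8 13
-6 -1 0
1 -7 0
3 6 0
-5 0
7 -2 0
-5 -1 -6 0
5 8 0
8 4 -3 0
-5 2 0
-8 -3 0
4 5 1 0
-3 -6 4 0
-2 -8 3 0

Suppose x4 = False.
(¬x5) alone gives x5 = False.
(x8) alone gives x8 = True.
(¬x3) alone gives x3 = False.
(x6) alone gives x6 = True.
(¬x1) alone gives x1 = False.
That conflicts with the unit clause (x1).
So every satisfying assignment has x4 = True.

True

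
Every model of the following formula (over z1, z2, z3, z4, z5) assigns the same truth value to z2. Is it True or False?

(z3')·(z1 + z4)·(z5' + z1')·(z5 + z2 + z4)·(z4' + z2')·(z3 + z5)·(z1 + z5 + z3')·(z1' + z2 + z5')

False

Suppose z2 = 1.
From the singleton clause (z3'), z3 = 0.
From the singleton clause (z4'), z4 = 0.
From the singleton clause (z1), z1 = 1.
From the singleton clause (z5'), z5 = 0.
That conflicts with the unit clause (z5).
So every satisfying assignment has z2 = False.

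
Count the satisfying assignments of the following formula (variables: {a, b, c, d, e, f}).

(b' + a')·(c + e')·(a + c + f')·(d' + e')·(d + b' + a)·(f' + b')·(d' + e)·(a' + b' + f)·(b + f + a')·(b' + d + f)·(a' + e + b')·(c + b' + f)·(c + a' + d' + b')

There are 2^6 = 64 truth assignments over (a, b, c, d, e, f).
Split on f. With f = 1, the clauses containing f are satisfied and f' drops from the rest; 5 of the 2^5 = 32 assignments to the other variables satisfy what remains.
With f = 0, by the same count on the reduced clause set, 3 assignments work.
Total: 5 + 3 = 8.

8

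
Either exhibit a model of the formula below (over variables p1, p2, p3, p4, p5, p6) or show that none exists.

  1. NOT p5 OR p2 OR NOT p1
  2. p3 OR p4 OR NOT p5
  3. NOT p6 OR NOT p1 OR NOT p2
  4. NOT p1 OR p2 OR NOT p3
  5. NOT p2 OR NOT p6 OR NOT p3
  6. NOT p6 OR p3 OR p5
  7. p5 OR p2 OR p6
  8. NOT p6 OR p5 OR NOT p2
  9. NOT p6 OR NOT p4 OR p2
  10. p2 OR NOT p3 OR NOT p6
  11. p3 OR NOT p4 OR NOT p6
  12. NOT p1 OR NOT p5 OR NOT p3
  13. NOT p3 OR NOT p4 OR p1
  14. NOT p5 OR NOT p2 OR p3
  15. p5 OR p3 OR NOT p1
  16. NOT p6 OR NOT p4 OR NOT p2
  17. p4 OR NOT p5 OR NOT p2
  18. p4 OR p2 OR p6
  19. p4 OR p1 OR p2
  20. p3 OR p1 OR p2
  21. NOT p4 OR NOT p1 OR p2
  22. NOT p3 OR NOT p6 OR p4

Case p5 = false:
Case p6 = false:
From the singleton clause (p2), p2 = true.
Case p3 = false:
From the singleton clause (NOT p1), p1 = false.
All clauses hold; p4 can take either value.

p1: false; p2: true; p3: false; p4: true; p5: false; p6: false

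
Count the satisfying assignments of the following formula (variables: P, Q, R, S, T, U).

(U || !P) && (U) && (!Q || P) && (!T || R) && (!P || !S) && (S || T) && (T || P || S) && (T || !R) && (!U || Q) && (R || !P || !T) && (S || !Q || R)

There are 2^6 = 64 truth assignments over (P, Q, R, S, T, U).
Split on P. With P = true, the clauses containing P are satisfied and !P drops from the rest; 1 of the 2^5 = 32 assignments to the other variables satisfy what remains.
With P = false, by the same count on the reduced clause set, 0 assignments work.
(One model: P=T, Q=T, R=T, S=F, T=T, U=T.)
Total: 1 + 0 = 1.

1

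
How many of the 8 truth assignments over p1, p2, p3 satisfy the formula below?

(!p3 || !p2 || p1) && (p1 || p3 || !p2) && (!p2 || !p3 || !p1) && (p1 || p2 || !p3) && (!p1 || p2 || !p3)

3

There are 2^3 = 8 truth assignments over (p1, p2, p3).
Split on p1. With p1 = true, the clauses containing p1 are satisfied and !p1 drops from the rest; 2 of the 2^2 = 4 assignments to the other variables satisfy what remains.
With p1 = false, by the same count on the reduced clause set, 1 assignment works.
Total: 2 + 1 = 3.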